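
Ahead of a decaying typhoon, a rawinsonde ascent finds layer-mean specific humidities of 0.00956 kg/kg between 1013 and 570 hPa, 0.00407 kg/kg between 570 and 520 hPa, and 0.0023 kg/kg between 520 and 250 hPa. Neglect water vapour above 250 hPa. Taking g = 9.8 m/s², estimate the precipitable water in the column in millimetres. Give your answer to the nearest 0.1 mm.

Precipitable water is the column-integrated vapour mass per unit area: PW = (1/g) Σ q̄ Δp, with q in kg/kg and Δp in Pa (1 kg/m² of water = 1 mm).
Layer 1013–570 hPa: Δp = 443 hPa = 44300 Pa, q̄ = 0.00956 kg/kg → 0.00956 × 44300 / 9.8 = 43.22 mm
Layer 570–520 hPa: Δp = 50 hPa = 5000 Pa, q̄ = 0.00407 kg/kg → 0.00407 × 5000 / 9.8 = 2.08 mm
Layer 520–250 hPa: Δp = 270 hPa = 27000 Pa, q̄ = 0.0023 kg/kg → 0.0023 × 27000 / 9.8 = 6.34 mm
PW = 43.22 + 2.08 + 6.34 = 51.64 ≈ 51.6 mm.

PW ≈ 51.6 mm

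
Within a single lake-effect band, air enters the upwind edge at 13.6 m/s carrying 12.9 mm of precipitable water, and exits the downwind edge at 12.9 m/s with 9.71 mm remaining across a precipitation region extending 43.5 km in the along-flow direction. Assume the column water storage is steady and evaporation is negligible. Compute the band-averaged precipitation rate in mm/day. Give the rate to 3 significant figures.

Column moisture flux per unit crosswind length is F = V × PW.
Inflow: F_in = 13.6 × 12.9 = 175.44 mm·m/s
Outflow: F_out = 12.9 × 9.71 = 125.259 mm·m/s
Steady-state rate R = (F_in − F_out)/L = (175.44 − 125.259) / 43500 m = 1.154e-03 mm/s.
R = 1.154e-03 × 3600 × 24 = 99.7 mm/day.

R ≈ 99.7 mm/day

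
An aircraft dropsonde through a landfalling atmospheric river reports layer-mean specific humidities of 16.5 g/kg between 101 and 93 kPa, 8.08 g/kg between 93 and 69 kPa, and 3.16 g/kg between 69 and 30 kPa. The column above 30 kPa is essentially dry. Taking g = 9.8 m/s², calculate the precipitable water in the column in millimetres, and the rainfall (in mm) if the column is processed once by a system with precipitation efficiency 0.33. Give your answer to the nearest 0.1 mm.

PW ≈ 45.8 mm; rainfall ≈ 15.1 mm

Precipitable water is the column-integrated vapour mass per unit area: PW = (1/g) Σ q̄ Δp, with q in kg/kg and Δp in Pa (1 kg/m² of water = 1 mm).
Layer 101–93 kPa: Δp = 80 hPa = 8000 Pa, q̄ = 0.0165 kg/kg → 0.0165 × 8000 / 9.8 = 13.47 mm
Layer 93–69 kPa: Δp = 240 hPa = 24000 Pa, q̄ = 0.00808 kg/kg → 0.00808 × 24000 / 9.8 = 19.79 mm
Layer 69–30 kPa: Δp = 390 hPa = 39000 Pa, q̄ = 0.00316 kg/kg → 0.00316 × 39000 / 9.8 = 12.58 mm
PW = 13.47 + 19.79 + 12.58 = 45.84 ≈ 45.8 mm.
Rainfall = ε × PW = 0.33 × 45.8 = 15.1 mm.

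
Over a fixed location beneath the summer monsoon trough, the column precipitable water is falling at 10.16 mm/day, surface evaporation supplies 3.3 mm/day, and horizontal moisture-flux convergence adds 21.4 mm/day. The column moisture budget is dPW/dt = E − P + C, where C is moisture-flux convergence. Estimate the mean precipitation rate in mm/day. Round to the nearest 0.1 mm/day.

P ≈ 34.9 mm/day

dPW/dt = -10.16 mm/day.
P = E + C − dPW/dt = 3.3 + (21.4) − (-10.16) = 34.9 mm/day.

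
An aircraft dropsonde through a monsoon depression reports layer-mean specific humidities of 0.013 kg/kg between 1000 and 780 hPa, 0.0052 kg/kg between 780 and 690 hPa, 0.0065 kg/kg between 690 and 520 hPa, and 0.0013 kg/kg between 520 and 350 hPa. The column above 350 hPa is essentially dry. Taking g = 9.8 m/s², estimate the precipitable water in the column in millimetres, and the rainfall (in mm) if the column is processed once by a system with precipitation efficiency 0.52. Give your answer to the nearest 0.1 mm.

Precipitable water is the column-integrated vapour mass per unit area: PW = (1/g) Σ q̄ Δp, with q in kg/kg and Δp in Pa (1 kg/m² of water = 1 mm).
Layer 1000–780 hPa: Δp = 220 hPa = 22000 Pa, q̄ = 0.013 kg/kg → 0.013 × 22000 / 9.8 = 29.18 mm
Layer 780–690 hPa: Δp = 90 hPa = 9000 Pa, q̄ = 0.0052 kg/kg → 0.0052 × 9000 / 9.8 = 4.78 mm
Layer 690–520 hPa: Δp = 170 hPa = 17000 Pa, q̄ = 0.0065 kg/kg → 0.0065 × 17000 / 9.8 = 11.28 mm
Layer 520–350 hPa: Δp = 170 hPa = 17000 Pa, q̄ = 0.0013 kg/kg → 0.0013 × 17000 / 9.8 = 2.26 mm
PW = 29.18 + 4.78 + 11.28 + 2.26 = 47.50 ≈ 47.5 mm.
Rainfall = ε × PW = 0.52 × 47.5 = 24.7 mm.

PW ≈ 47.5 mm; rainfall ≈ 24.7 mm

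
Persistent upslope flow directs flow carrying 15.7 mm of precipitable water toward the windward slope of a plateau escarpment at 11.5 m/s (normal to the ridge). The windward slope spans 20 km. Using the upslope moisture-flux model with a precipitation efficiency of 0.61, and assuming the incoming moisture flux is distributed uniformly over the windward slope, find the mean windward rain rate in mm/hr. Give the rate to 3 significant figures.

R ≈ 19.8 mm/hr

Incoming column moisture flux per unit ridge length: F = V × PW = 11.5 × 15.7 = 180.55 mm·m/s.
Spread over the 20 km slope with efficiency ε = 0.61: R = ε·F/W = 0.61 × 180.55 / 20000 m = 5.507e-03 mm/s.
R = 5.507e-03 × 3600 = 19.8 mm/hr.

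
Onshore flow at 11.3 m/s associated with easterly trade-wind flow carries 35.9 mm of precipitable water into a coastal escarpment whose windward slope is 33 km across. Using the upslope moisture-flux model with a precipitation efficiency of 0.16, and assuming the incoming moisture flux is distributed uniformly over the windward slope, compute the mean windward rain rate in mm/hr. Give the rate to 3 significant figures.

Incoming column moisture flux per unit ridge length: F = V × PW = 11.3 × 35.9 = 405.67 mm·m/s.
Spread over the 33 km slope with efficiency ε = 0.16: R = ε·F/W = 0.16 × 405.67 / 33000 m = 1.967e-03 mm/s.
R = 1.967e-03 × 3600 = 7.08 mm/hr.

R ≈ 7.08 mm/hr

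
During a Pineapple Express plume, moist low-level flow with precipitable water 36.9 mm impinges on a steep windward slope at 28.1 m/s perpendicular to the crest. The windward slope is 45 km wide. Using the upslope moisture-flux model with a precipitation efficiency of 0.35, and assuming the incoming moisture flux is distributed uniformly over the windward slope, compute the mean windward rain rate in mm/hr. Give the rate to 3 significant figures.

R ≈ 29.0 mm/hr

Incoming column moisture flux per unit ridge length: F = V × PW = 28.1 × 36.9 = 1036.89 mm·m/s.
Spread over the 45 km slope with efficiency ε = 0.35: R = ε·F/W = 0.35 × 1036.89 / 45000 m = 8.065e-03 mm/s.
R = 8.065e-03 × 3600 = 29.0 mm/hr.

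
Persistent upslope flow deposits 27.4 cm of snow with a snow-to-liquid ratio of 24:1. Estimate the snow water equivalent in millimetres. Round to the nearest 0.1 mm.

SWE = snow depth / ratio = 27.4 cm / 24 = 1.142 cm = 11.4 mm.

SWE ≈ 11.4 mm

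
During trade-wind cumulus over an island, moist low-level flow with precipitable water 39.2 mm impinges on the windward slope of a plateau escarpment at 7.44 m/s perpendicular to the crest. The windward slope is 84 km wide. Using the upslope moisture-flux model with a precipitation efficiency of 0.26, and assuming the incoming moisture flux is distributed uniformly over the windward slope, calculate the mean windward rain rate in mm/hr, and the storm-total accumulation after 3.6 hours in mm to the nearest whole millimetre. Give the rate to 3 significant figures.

Incoming column moisture flux per unit ridge length: F = V × PW = 7.44 × 39.2 = 291.648 mm·m/s.
Spread over the 84 km slope with efficiency ε = 0.26: R = ε·F/W = 0.26 × 291.648 / 84000 m = 9.027e-04 mm/s.
R = 9.027e-04 × 3600 = 3.25 mm/hr.
Over 3.6 h: total = 3.25 × 3.6 = 11.7 ≈ 12 mm.

R ≈ 3.25 mm/hr; total ≈ 12 mm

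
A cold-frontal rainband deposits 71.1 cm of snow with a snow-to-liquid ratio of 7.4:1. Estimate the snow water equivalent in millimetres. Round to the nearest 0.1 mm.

SWE = snow depth / ratio = 71.1 cm / 7.4 = 9.608 cm = 96.1 mm.

SWE ≈ 96.1 mm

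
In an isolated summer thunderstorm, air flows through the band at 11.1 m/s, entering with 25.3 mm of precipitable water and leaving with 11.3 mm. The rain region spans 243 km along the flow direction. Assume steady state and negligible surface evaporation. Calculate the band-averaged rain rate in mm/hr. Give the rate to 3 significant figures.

Column moisture flux per unit crosswind length is F = V × PW.
Inflow: F_in = 11.1 × 25.3 = 280.83 mm·m/s
Outflow: F_out = 11.1 × 11.3 = 125.43 mm·m/s
Steady-state rate R = (F_in − F_out)/L = (280.83 − 125.43) / 243000 m = 6.395e-04 mm/s.
R = 6.395e-04 × 3600 = 2.30 mm/hr.

R ≈ 2.30 mm/hr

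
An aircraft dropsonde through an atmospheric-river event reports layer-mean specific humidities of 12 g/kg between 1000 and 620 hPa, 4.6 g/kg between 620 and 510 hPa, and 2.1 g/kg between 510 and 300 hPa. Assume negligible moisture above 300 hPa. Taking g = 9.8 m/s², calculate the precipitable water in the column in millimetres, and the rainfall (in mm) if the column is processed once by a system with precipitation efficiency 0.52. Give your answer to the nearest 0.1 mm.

PW ≈ 56.2 mm; rainfall ≈ 29.2 mm

Precipitable water is the column-integrated vapour mass per unit area: PW = (1/g) Σ q̄ Δp, with q in kg/kg and Δp in Pa (1 kg/m² of water = 1 mm).
Layer 1000–620 hPa: Δp = 380 hPa = 38000 Pa, q̄ = 0.012 kg/kg → 0.012 × 38000 / 9.8 = 46.53 mm
Layer 620–510 hPa: Δp = 110 hPa = 11000 Pa, q̄ = 0.0046 kg/kg → 0.0046 × 11000 / 9.8 = 5.16 mm
Layer 510–300 hPa: Δp = 210 hPa = 21000 Pa, q̄ = 0.0021 kg/kg → 0.0021 × 21000 / 9.8 = 4.50 mm
PW = 46.53 + 5.16 + 4.50 = 56.19 ≈ 56.2 mm.
Rainfall = ε × PW = 0.52 × 56.2 = 29.2 mm.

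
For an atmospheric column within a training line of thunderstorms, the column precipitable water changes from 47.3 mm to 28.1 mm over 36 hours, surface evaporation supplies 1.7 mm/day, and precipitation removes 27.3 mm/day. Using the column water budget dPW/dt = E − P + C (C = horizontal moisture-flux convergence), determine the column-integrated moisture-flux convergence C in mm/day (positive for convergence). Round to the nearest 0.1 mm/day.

C ≈ 12.8 mm/day

dPW/dt = (28.1 − 47.3) mm / (36/24 day) = -12.800 mm/day.
C = dPW/dt − E + P = (-12.800) − 1.7 + 27.3 = 12.8 mm/day.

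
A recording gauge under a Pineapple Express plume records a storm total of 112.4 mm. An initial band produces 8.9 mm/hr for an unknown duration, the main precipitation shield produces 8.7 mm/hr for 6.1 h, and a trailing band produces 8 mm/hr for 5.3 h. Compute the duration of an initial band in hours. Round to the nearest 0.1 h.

Known phases: 8.7 × 6.1 + 8 × 5.3 = 53.07 + 42.4 = 95.47 mm.
Remaining depth = 112.4 − 95.47 = 16.93 mm.
Duration = 16.93 / 8.9 = 1.9 h.

duration ≈ 1.9 h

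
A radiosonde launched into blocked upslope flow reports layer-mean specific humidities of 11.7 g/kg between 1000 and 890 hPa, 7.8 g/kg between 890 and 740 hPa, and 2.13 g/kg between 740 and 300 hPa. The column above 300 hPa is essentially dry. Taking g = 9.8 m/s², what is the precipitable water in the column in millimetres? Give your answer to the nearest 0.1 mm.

Precipitable water is the column-integrated vapour mass per unit area: PW = (1/g) Σ q̄ Δp, with q in kg/kg and Δp in Pa (1 kg/m² of water = 1 mm).
Layer 1000–890 hPa: Δp = 110 hPa = 11000 Pa, q̄ = 0.0117 kg/kg → 0.0117 × 11000 / 9.8 = 13.13 mm
Layer 890–740 hPa: Δp = 150 hPa = 15000 Pa, q̄ = 0.0078 kg/kg → 0.0078 × 15000 / 9.8 = 11.94 mm
Layer 740–300 hPa: Δp = 440 hPa = 44000 Pa, q̄ = 0.00213 kg/kg → 0.00213 × 44000 / 9.8 = 9.56 mm
PW = 13.13 + 11.94 + 9.56 = 34.63 ≈ 34.6 mm.

PW ≈ 34.6 mm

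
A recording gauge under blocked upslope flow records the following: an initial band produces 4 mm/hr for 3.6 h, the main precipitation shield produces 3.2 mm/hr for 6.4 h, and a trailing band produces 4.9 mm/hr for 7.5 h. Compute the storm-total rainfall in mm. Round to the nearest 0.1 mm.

Total = Σ Rᵢ Δtᵢ = 4 × 3.6 + 3.2 × 6.4 + 4.9 × 7.5
      = 14.4 + 20.48 + 36.75 = 71.6 mm.

total ≈ 71.6 mm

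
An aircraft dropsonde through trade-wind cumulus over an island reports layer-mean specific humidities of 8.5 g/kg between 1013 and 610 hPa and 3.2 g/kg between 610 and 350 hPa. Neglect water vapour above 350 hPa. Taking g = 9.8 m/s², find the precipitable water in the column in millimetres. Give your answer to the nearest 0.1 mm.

PW ≈ 43.4 mm

Precipitable water is the column-integrated vapour mass per unit area: PW = (1/g) Σ q̄ Δp, with q in kg/kg and Δp in Pa (1 kg/m² of water = 1 mm).
Layer 1013–610 hPa: Δp = 403 hPa = 40300 Pa, q̄ = 0.0085 kg/kg → 0.0085 × 40300 / 9.8 = 34.95 mm
Layer 610–350 hPa: Δp = 260 hPa = 26000 Pa, q̄ = 0.0032 kg/kg → 0.0032 × 26000 / 9.8 = 8.49 mm
PW = 34.95 + 8.49 = 43.44 ≈ 43.4 mm.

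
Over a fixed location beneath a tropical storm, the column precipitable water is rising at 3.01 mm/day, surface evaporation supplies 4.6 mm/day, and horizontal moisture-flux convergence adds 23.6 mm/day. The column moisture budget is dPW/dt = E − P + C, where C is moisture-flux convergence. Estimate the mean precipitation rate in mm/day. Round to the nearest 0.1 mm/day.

dPW/dt = +3.01 mm/day.
P = E + C − dPW/dt = 4.6 + (23.6) − (+3.01) = 25.2 mm/day.

P ≈ 25.2 mm/day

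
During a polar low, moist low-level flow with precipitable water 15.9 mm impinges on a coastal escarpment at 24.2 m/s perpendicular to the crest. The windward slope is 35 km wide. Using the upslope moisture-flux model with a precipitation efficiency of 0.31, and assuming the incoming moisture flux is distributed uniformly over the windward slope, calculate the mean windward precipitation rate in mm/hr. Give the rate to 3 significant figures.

Incoming column moisture flux per unit ridge length: F = V × PW = 24.2 × 15.9 = 384.78 mm·m/s.
Spread over the 35 km slope with efficiency ε = 0.31: R = ε·F/W = 0.31 × 384.78 / 35000 m = 3.408e-03 mm/s.
R = 3.408e-03 × 3600 = 12.3 mm/hr.

R ≈ 12.3 mm/hr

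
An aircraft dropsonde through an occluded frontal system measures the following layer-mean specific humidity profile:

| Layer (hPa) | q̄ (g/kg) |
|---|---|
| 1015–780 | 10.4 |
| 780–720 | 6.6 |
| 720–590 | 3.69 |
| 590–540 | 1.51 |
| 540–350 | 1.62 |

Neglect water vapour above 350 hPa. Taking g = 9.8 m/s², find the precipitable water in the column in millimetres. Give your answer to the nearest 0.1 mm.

Precipitable water is the column-integrated vapour mass per unit area: PW = (1/g) Σ q̄ Δp, with q in kg/kg and Δp in Pa (1 kg/m² of water = 1 mm).
Layer 1015–780 hPa: Δp = 235 hPa = 23500 Pa, q̄ = 0.0104 kg/kg → 0.0104 × 23500 / 9.8 = 24.94 mm
Layer 780–720 hPa: Δp = 60 hPa = 6000 Pa, q̄ = 0.0066 kg/kg → 0.0066 × 6000 / 9.8 = 4.04 mm
Layer 720–590 hPa: Δp = 130 hPa = 13000 Pa, q̄ = 0.00369 kg/kg → 0.00369 × 13000 / 9.8 = 4.89 mm
Layer 590–540 hPa: Δp = 50 hPa = 5000 Pa, q̄ = 0.00151 kg/kg → 0.00151 × 5000 / 9.8 = 0.77 mm
Layer 540–350 hPa: Δp = 190 hPa = 19000 Pa, q̄ = 0.00162 kg/kg → 0.00162 × 19000 / 9.8 = 3.14 mm
PW = 24.94 + 4.04 + 4.89 + 0.77 + 3.14 = 37.78 ≈ 37.8 mm.

PW ≈ 37.8 mm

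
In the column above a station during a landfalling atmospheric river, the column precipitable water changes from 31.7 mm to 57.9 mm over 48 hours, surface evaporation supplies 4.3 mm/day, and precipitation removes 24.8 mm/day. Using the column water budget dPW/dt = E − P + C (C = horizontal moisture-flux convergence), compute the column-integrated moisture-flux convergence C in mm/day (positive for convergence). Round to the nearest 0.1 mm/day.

dPW/dt = (57.9 − 31.7) mm / (48/24 day) = +13.100 mm/day.
C = dPW/dt − E + P = (+13.100) − 4.3 + 24.8 = 33.6 mm/day.

C ≈ 33.6 mm/day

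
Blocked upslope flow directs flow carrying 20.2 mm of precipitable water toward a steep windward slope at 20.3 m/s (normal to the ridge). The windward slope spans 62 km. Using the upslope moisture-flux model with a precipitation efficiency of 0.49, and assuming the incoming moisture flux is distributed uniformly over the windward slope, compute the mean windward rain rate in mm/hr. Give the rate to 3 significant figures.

R ≈ 11.7 mm/hr

Incoming column moisture flux per unit ridge length: F = V × PW = 20.3 × 20.2 = 410.06 mm·m/s.
Spread over the 62 km slope with efficiency ε = 0.49: R = ε·F/W = 0.49 × 410.06 / 62000 m = 3.241e-03 mm/s.
R = 3.241e-03 × 3600 = 11.7 mm/hr.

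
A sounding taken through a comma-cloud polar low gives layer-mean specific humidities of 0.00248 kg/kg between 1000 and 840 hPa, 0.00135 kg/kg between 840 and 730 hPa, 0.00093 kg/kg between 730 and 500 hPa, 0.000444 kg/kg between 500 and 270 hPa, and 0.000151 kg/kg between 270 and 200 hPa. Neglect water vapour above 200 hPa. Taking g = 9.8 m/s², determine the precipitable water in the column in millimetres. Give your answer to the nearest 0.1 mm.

Precipitable water is the column-integrated vapour mass per unit area: PW = (1/g) Σ q̄ Δp, with q in kg/kg and Δp in Pa (1 kg/m² of water = 1 mm).
Layer 1000–840 hPa: Δp = 160 hPa = 16000 Pa, q̄ = 0.00248 kg/kg → 0.00248 × 16000 / 9.8 = 4.05 mm
Layer 840–730 hPa: Δp = 110 hPa = 11000 Pa, q̄ = 0.00135 kg/kg → 0.00135 × 11000 / 9.8 = 1.52 mm
Layer 730–500 hPa: Δp = 230 hPa = 23000 Pa, q̄ = 0.00093 kg/kg → 0.00093 × 23000 / 9.8 = 2.18 mm
Layer 500–270 hPa: Δp = 230 hPa = 23000 Pa, q̄ = 0.000444 kg/kg → 0.000444 × 23000 / 9.8 = 1.04 mm
Layer 270–200 hPa: Δp = 70 hPa = 7000 Pa, q̄ = 0.000151 kg/kg → 0.000151 × 7000 / 9.8 = 0.11 mm
PW = 4.05 + 1.52 + 2.18 + 1.04 + 0.11 = 8.90 ≈ 8.9 mm.

PW ≈ 8.9 mm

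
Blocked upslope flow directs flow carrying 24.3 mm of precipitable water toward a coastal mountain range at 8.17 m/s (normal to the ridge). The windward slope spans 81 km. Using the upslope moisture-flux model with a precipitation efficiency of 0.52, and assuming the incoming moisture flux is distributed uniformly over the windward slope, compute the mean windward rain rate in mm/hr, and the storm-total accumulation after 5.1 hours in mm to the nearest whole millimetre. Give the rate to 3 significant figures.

R ≈ 4.59 mm/hr; total ≈ 23 mm

Incoming column moisture flux per unit ridge length: F = V × PW = 8.17 × 24.3 = 198.531 mm·m/s.
Spread over the 81 km slope with efficiency ε = 0.52: R = ε·F/W = 0.52 × 198.531 / 81000 m = 1.275e-03 mm/s.
R = 1.275e-03 × 3600 = 4.59 mm/hr.
Over 5.1 h: total = 4.59 × 5.1 = 23.409 ≈ 23 mm.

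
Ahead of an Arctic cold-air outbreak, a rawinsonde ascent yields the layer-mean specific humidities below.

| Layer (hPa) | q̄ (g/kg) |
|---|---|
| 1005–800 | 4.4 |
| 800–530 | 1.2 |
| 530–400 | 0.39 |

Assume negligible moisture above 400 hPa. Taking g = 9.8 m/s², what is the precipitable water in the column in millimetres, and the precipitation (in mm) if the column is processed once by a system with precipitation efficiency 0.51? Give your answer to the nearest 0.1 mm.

Precipitable water is the column-integrated vapour mass per unit area: PW = (1/g) Σ q̄ Δp, with q in kg/kg and Δp in Pa (1 kg/m² of water = 1 mm).
Layer 1005–800 hPa: Δp = 205 hPa = 20500 Pa, q̄ = 0.0044 kg/kg → 0.0044 × 20500 / 9.8 = 9.20 mm
Layer 800–530 hPa: Δp = 270 hPa = 27000 Pa, q̄ = 0.0012 kg/kg → 0.0012 × 27000 / 9.8 = 3.31 mm
Layer 530–400 hPa: Δp = 130 hPa = 13000 Pa, q̄ = 0.00039 kg/kg → 0.00039 × 13000 / 9.8 = 0.52 mm
PW = 9.20 + 3.31 + 0.52 = 13.03 ≈ 13.0 mm.
Precipitation = ε × PW = 0.51 × 13.0 = 6.6 mm.

PW ≈ 13.0 mm; precipitation ≈ 6.6 mm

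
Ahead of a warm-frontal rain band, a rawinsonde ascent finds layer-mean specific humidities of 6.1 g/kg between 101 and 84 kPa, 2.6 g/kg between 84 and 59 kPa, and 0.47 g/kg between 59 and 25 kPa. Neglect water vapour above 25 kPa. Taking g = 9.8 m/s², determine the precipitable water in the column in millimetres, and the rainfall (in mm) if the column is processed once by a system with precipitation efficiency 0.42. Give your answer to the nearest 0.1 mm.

PW ≈ 18.8 mm; rainfall ≈ 7.9 mm

Precipitable water is the column-integrated vapour mass per unit area: PW = (1/g) Σ q̄ Δp, with q in kg/kg and Δp in Pa (1 kg/m² of water = 1 mm).
Layer 101–84 kPa: Δp = 170 hPa = 17000 Pa, q̄ = 0.0061 kg/kg → 0.0061 × 17000 / 9.8 = 10.58 mm
Layer 84–59 kPa: Δp = 250 hPa = 25000 Pa, q̄ = 0.0026 kg/kg → 0.0026 × 25000 / 9.8 = 6.63 mm
Layer 59–25 kPa: Δp = 340 hPa = 34000 Pa, q̄ = 0.00047 kg/kg → 0.00047 × 34000 / 9.8 = 1.63 mm
PW = 10.58 + 6.63 + 1.63 = 18.84 ≈ 18.8 mm.
Rainfall = ε × PW = 0.42 × 18.8 = 7.9 mm.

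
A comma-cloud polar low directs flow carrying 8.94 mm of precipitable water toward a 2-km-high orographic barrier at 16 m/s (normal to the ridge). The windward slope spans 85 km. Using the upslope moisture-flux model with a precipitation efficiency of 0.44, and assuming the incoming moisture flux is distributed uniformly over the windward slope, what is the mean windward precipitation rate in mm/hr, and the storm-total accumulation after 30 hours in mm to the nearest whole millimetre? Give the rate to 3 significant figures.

Incoming column moisture flux per unit ridge length: F = V × PW = 16 × 8.94 = 143.04 mm·m/s.
Spread over the 85 km slope with efficiency ε = 0.44: R = ε·F/W = 0.44 × 143.04 / 85000 m = 7.404e-04 mm/s.
R = 7.404e-04 × 3600 = 2.67 mm/hr.
Over 30 h: total = 2.67 × 30 = 80.1 ≈ 80 mm.

R ≈ 2.67 mm/hr; total ≈ 80 mm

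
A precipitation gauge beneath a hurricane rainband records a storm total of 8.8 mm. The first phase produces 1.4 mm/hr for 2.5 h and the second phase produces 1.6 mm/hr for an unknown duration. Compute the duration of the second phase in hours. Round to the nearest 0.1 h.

duration ≈ 3.3 h

Known phases: 1.4 × 2.5 = 3.5 mm.
Remaining depth = 8.8 − 3.5 = 5.3 mm.
Duration = 5.3 / 1.6 = 3.3 h.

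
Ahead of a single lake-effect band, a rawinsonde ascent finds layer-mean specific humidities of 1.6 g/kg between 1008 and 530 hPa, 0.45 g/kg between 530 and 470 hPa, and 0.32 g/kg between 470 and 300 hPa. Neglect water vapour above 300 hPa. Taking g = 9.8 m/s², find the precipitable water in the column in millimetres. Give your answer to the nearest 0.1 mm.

PW ≈ 8.6 mm

Precipitable water is the column-integrated vapour mass per unit area: PW = (1/g) Σ q̄ Δp, with q in kg/kg and Δp in Pa (1 kg/m² of water = 1 mm).
Layer 1008–530 hPa: Δp = 478 hPa = 47800 Pa, q̄ = 0.0016 kg/kg → 0.0016 × 47800 / 9.8 = 7.80 mm
Layer 530–470 hPa: Δp = 60 hPa = 6000 Pa, q̄ = 0.00045 kg/kg → 0.00045 × 6000 / 9.8 = 0.28 mm
Layer 470–300 hPa: Δp = 170 hPa = 17000 Pa, q̄ = 0.00032 kg/kg → 0.00032 × 17000 / 9.8 = 0.56 mm
PW = 7.80 + 0.28 + 0.56 = 8.64 ≈ 8.6 mm.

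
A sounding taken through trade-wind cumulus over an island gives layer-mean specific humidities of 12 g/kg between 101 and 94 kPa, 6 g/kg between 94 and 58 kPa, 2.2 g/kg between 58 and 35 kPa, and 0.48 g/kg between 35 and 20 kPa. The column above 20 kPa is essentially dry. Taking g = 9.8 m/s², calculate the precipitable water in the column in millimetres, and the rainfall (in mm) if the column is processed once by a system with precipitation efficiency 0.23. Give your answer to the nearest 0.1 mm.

PW ≈ 36.5 mm; rainfall ≈ 8.4 mm

Precipitable water is the column-integrated vapour mass per unit area: PW = (1/g) Σ q̄ Δp, with q in kg/kg and Δp in Pa (1 kg/m² of water = 1 mm).
Layer 101–94 kPa: Δp = 70 hPa = 7000 Pa, q̄ = 0.012 kg/kg → 0.012 × 7000 / 9.8 = 8.57 mm
Layer 94–58 kPa: Δp = 360 hPa = 36000 Pa, q̄ = 0.006 kg/kg → 0.006 × 36000 / 9.8 = 22.04 mm
Layer 58–35 kPa: Δp = 230 hPa = 23000 Pa, q̄ = 0.0022 kg/kg → 0.0022 × 23000 / 9.8 = 5.16 mm
Layer 35–20 kPa: Δp = 150 hPa = 15000 Pa, q̄ = 0.00048 kg/kg → 0.00048 × 15000 / 9.8 = 0.73 mm
PW = 8.57 + 22.04 + 5.16 + 0.73 = 36.50 ≈ 36.5 mm.
Rainfall = ε × PW = 0.23 × 36.5 = 8.4 mm.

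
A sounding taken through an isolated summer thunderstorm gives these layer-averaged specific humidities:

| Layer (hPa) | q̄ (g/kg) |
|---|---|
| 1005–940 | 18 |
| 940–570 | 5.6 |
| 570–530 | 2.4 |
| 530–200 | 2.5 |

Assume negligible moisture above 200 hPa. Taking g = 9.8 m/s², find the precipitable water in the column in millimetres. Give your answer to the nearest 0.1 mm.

PW ≈ 42.5 mm

Precipitable water is the column-integrated vapour mass per unit area: PW = (1/g) Σ q̄ Δp, with q in kg/kg and Δp in Pa (1 kg/m² of water = 1 mm).
Layer 1005–940 hPa: Δp = 65 hPa = 6500 Pa, q̄ = 0.018 kg/kg → 0.018 × 6500 / 9.8 = 11.94 mm
Layer 940–570 hPa: Δp = 370 hPa = 37000 Pa, q̄ = 0.0056 kg/kg → 0.0056 × 37000 / 9.8 = 21.14 mm
Layer 570–530 hPa: Δp = 40 hPa = 4000 Pa, q̄ = 0.0024 kg/kg → 0.0024 × 4000 / 9.8 = 0.98 mm
Layer 530–200 hPa: Δp = 330 hPa = 33000 Pa, q̄ = 0.0025 kg/kg → 0.0025 × 33000 / 9.8 = 8.42 mm
PW = 11.94 + 21.14 + 0.98 + 8.42 = 42.48 ≈ 42.5 mm.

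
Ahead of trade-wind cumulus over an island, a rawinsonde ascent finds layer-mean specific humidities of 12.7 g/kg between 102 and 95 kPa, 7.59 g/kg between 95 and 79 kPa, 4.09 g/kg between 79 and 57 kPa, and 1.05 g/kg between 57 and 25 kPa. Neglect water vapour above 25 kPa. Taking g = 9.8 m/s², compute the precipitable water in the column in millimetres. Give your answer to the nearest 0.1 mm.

Precipitable water is the column-integrated vapour mass per unit area: PW = (1/g) Σ q̄ Δp, with q in kg/kg and Δp in Pa (1 kg/m² of water = 1 mm).
Layer 102–95 kPa: Δp = 70 hPa = 7000 Pa, q̄ = 0.0127 kg/kg → 0.0127 × 7000 / 9.8 = 9.07 mm
Layer 95–79 kPa: Δp = 160 hPa = 16000 Pa, q̄ = 0.00759 kg/kg → 0.00759 × 16000 / 9.8 = 12.39 mm
Layer 79–57 kPa: Δp = 220 hPa = 22000 Pa, q̄ = 0.00409 kg/kg → 0.00409 × 22000 / 9.8 = 9.18 mm
Layer 57–25 kPa: Δp = 320 hPa = 32000 Pa, q̄ = 0.00105 kg/kg → 0.00105 × 32000 / 9.8 = 3.43 mm
PW = 9.07 + 12.39 + 9.18 + 3.43 = 34.07 ≈ 34.1 mm.

PW ≈ 34.1 mm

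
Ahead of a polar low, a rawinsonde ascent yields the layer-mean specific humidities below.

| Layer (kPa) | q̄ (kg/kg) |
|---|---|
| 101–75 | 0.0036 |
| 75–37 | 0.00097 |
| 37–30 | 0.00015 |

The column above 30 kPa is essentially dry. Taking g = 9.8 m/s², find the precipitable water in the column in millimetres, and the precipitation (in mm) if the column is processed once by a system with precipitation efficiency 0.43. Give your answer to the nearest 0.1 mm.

Precipitable water is the column-integrated vapour mass per unit area: PW = (1/g) Σ q̄ Δp, with q in kg/kg and Δp in Pa (1 kg/m² of water = 1 mm).
Layer 101–75 kPa: Δp = 260 hPa = 26000 Pa, q̄ = 0.0036 kg/kg → 0.0036 × 26000 / 9.8 = 9.55 mm
Layer 75–37 kPa: Δp = 380 hPa = 38000 Pa, q̄ = 0.00097 kg/kg → 0.00097 × 38000 / 9.8 = 3.76 mm
Layer 37–30 kPa: Δp = 70 hPa = 7000 Pa, q̄ = 0.00015 kg/kg → 0.00015 × 7000 / 9.8 = 0.11 mm
PW = 9.55 + 3.76 + 0.11 = 13.42 ≈ 13.4 mm.
Precipitation = ε × PW = 0.43 × 13.4 = 5.8 mm.

PW ≈ 13.4 mm; precipitation ≈ 5.8 mm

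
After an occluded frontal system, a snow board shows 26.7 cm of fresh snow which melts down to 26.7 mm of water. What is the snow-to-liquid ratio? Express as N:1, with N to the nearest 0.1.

ratio ≈ 10.0

Ratio = snow depth / SWE = 267 mm / 26.7 mm = 10.0, i.e. 10.0:1.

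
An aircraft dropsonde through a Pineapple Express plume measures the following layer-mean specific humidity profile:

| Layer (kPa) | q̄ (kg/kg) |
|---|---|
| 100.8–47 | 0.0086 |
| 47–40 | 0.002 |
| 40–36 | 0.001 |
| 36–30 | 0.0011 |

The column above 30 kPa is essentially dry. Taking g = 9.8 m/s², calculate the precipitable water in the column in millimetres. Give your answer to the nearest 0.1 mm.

PW ≈ 49.7 mm

Precipitable water is the column-integrated vapour mass per unit area: PW = (1/g) Σ q̄ Δp, with q in kg/kg and Δp in Pa (1 kg/m² of water = 1 mm).
Layer 100.8–47 kPa: Δp = 538 hPa = 53800 Pa, q̄ = 0.0086 kg/kg → 0.0086 × 53800 / 9.8 = 47.21 mm
Layer 47–40 kPa: Δp = 70 hPa = 7000 Pa, q̄ = 0.002 kg/kg → 0.002 × 7000 / 9.8 = 1.43 mm
Layer 40–36 kPa: Δp = 40 hPa = 4000 Pa, q̄ = 0.001 kg/kg → 0.001 × 4000 / 9.8 = 0.41 mm
Layer 36–30 kPa: Δp = 60 hPa = 6000 Pa, q̄ = 0.0011 kg/kg → 0.0011 × 6000 / 9.8 = 0.67 mm
PW = 47.21 + 1.43 + 0.41 + 0.67 = 49.72 ≈ 49.7 mm.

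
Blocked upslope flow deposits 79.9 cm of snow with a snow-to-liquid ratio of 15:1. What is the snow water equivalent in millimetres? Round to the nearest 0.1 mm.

SWE = snow depth / ratio = 79.9 cm / 15 = 5.327 cm = 53.3 mm.

SWE ≈ 53.3 mm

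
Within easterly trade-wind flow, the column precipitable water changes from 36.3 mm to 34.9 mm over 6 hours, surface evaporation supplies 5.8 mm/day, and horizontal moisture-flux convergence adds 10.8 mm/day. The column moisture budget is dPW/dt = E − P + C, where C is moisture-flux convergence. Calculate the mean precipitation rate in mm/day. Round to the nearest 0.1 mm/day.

dPW/dt = (34.9 − 36.3) mm / (6/24 day) = -5.600 mm/day.
P = E + C − dPW/dt = 5.8 + (10.8) − (-5.600) = 22.2 mm/day.

P ≈ 22.2 mm/day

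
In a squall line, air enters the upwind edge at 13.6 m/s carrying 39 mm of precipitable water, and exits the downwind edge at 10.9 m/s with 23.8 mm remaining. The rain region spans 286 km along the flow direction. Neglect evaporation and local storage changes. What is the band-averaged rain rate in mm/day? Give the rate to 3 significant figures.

Column moisture flux per unit crosswind length is F = V × PW.
Inflow: F_in = 13.6 × 39 = 530.4 mm·m/s
Outflow: F_out = 10.9 × 23.8 = 259.42 mm·m/s
Steady-state rate R = (F_in − F_out)/L = (530.4 − 259.42) / 286000 m = 9.475e-04 mm/s.
R = 9.475e-04 × 3600 × 24 = 81.9 mm/day.

R ≈ 81.9 mm/day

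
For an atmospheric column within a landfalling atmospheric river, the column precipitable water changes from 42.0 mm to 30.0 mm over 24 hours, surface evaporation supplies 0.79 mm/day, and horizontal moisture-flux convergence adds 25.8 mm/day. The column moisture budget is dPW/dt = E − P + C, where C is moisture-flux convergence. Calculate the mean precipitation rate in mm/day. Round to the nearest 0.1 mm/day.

P ≈ 38.6 mm/day

dPW/dt = (30.0 − 42.0) mm / (24/24 day) = -12.000 mm/day.
P = E + C − dPW/dt = 0.79 + (25.8) − (-12.000) = 38.6 mm/day.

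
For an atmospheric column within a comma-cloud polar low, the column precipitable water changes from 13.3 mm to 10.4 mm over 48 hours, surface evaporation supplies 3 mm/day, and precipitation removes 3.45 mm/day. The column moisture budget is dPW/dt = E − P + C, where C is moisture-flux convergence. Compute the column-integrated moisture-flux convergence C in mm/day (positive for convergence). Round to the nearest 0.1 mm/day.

dPW/dt = (10.4 − 13.3) mm / (48/24 day) = -1.450 mm/day.
C = dPW/dt − E + P = (-1.450) − 3 + 3.45 = -1.0 mm/day.

C ≈ -1.0 mm/day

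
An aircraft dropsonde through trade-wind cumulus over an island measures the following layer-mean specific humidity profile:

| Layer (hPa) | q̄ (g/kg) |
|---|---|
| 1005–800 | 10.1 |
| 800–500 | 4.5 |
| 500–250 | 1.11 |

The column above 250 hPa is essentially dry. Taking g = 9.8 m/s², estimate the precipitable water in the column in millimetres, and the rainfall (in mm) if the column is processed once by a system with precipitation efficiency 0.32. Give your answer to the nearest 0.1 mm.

Precipitable water is the column-integrated vapour mass per unit area: PW = (1/g) Σ q̄ Δp, with q in kg/kg and Δp in Pa (1 kg/m² of water = 1 mm).
Layer 1005–800 hPa: Δp = 205 hPa = 20500 Pa, q̄ = 0.0101 kg/kg → 0.0101 × 20500 / 9.8 = 21.13 mm
Layer 800–500 hPa: Δp = 300 hPa = 30000 Pa, q̄ = 0.0045 kg/kg → 0.0045 × 30000 / 9.8 = 13.78 mm
Layer 500–250 hPa: Δp = 250 hPa = 25000 Pa, q̄ = 0.00111 kg/kg → 0.00111 × 25000 / 9.8 = 2.83 mm
PW = 21.13 + 13.78 + 2.83 = 37.74 ≈ 37.7 mm.
Rainfall = ε × PW = 0.32 × 37.7 = 12.1 mm.

PW ≈ 37.7 mm; rainfall ≈ 12.1 mm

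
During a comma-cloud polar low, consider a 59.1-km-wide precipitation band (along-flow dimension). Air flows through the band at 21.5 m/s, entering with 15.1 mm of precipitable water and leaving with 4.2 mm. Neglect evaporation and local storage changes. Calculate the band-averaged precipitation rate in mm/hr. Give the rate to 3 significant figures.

R ≈ 14.3 mm/hr

Column moisture flux per unit crosswind length is F = V × PW.
Inflow: F_in = 21.5 × 15.1 = 324.65 mm·m/s
Outflow: F_out = 21.5 × 4.2 = 90.3 mm·m/s
Steady-state rate R = (F_in − F_out)/L = (324.65 − 90.3) / 59100 m = 3.965e-03 mm/s.
R = 3.965e-03 × 3600 = 14.3 mm/hr.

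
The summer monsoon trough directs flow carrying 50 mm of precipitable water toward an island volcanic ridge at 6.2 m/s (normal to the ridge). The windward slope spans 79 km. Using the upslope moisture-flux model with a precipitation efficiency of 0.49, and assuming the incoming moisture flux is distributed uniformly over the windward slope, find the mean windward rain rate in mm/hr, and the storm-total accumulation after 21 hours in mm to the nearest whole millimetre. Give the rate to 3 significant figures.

Incoming column moisture flux per unit ridge length: F = V × PW = 6.2 × 50 = 310 mm·m/s.
Spread over the 79 km slope with efficiency ε = 0.49: R = ε·F/W = 0.49 × 310 / 79000 m = 1.923e-03 mm/s.
R = 1.923e-03 × 3600 = 6.92 mm/hr.
Over 21 h: total = 6.92 × 21 = 145.32 ≈ 145 mm.

R ≈ 6.92 mm/hr; total ≈ 145 mm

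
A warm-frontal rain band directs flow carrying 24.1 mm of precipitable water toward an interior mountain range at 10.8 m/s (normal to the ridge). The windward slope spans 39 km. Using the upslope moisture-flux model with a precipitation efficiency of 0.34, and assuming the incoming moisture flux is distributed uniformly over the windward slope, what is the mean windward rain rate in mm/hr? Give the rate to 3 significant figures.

Incoming column moisture flux per unit ridge length: F = V × PW = 10.8 × 24.1 = 260.28 mm·m/s.
Spread over the 39 km slope with efficiency ε = 0.34: R = ε·F/W = 0.34 × 260.28 / 39000 m = 2.269e-03 mm/s.
R = 2.269e-03 × 3600 = 8.17 mm/hr.

R ≈ 8.17 mm/hr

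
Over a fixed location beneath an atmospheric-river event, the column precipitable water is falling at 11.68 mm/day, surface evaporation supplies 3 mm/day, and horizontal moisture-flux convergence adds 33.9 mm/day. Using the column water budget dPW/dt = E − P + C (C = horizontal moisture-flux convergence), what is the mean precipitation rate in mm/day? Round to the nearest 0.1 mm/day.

P ≈ 48.6 mm/day

dPW/dt = -11.68 mm/day.
P = E + C − dPW/dt = 3 + (33.9) − (-11.68) = 48.6 mm/day.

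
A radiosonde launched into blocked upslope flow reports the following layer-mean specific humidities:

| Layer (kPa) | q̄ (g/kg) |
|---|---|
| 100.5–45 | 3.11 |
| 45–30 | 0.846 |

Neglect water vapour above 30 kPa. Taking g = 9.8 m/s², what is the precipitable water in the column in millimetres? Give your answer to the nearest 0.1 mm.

Precipitable water is the column-integrated vapour mass per unit area: PW = (1/g) Σ q̄ Δp, with q in kg/kg and Δp in Pa (1 kg/m² of water = 1 mm).
Layer 100.5–45 kPa: Δp = 555 hPa = 55500 Pa, q̄ = 0.00311 kg/kg → 0.00311 × 55500 / 9.8 = 17.61 mm
Layer 45–30 kPa: Δp = 150 hPa = 15000 Pa, q̄ = 0.000846 kg/kg → 0.000846 × 15000 / 9.8 = 1.29 mm
PW = 17.61 + 1.29 = 18.90 ≈ 18.9 mm.

PW ≈ 18.9 mm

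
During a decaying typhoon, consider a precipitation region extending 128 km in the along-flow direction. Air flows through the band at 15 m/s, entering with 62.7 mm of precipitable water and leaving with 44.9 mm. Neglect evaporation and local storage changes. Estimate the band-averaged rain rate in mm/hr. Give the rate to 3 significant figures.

R ≈ 7.51 mm/hr

Column moisture flux per unit crosswind length is F = V × PW.
Inflow: F_in = 15 × 62.7 = 940.5 mm·m/s
Outflow: F_out = 15 × 44.9 = 673.5 mm·m/s
Steady-state rate R = (F_in − F_out)/L = (940.5 − 673.5) / 128000 m = 2.086e-03 mm/s.
R = 2.086e-03 × 3600 = 7.51 mm/hr.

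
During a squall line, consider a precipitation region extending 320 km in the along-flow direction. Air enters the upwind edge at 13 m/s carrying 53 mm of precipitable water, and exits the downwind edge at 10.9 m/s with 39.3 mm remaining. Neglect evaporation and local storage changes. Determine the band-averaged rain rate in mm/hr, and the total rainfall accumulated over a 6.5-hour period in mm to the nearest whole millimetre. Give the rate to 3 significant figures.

R ≈ 2.93 mm/hr; total ≈ 19 mm

Column moisture flux per unit crosswind length is F = V × PW.
Inflow: F_in = 13 × 53 = 689 mm·m/s
Outflow: F_out = 10.9 × 39.3 = 428.37 mm·m/s
Steady-state rate R = (F_in − F_out)/L = (689 − 428.37) / 320000 m = 8.145e-04 mm/s.
R = 8.145e-04 × 3600 = 2.93 mm/hr.
Over 6.5 h: total = 2.93 × 6.5 = 19.045 ≈ 19 mm.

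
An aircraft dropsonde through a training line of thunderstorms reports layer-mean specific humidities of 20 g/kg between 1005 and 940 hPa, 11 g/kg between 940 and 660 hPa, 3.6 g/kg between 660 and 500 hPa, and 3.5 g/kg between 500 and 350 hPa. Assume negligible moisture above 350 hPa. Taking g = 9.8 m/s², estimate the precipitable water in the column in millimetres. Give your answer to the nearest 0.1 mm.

PW ≈ 55.9 mm

Precipitable water is the column-integrated vapour mass per unit area: PW = (1/g) Σ q̄ Δp, with q in kg/kg and Δp in Pa (1 kg/m² of water = 1 mm).
Layer 1005–940 hPa: Δp = 65 hPa = 6500 Pa, q̄ = 0.02 kg/kg → 0.02 × 6500 / 9.8 = 13.27 mm
Layer 940–660 hPa: Δp = 280 hPa = 28000 Pa, q̄ = 0.011 kg/kg → 0.011 × 28000 / 9.8 = 31.43 mm
Layer 660–500 hPa: Δp = 160 hPa = 16000 Pa, q̄ = 0.0036 kg/kg → 0.0036 × 16000 / 9.8 = 5.88 mm
Layer 500–350 hPa: Δp = 150 hPa = 15000 Pa, q̄ = 0.0035 kg/kg → 0.0035 × 15000 / 9.8 = 5.36 mm
PW = 13.27 + 31.43 + 5.88 + 5.36 = 55.94 ≈ 55.9 mm.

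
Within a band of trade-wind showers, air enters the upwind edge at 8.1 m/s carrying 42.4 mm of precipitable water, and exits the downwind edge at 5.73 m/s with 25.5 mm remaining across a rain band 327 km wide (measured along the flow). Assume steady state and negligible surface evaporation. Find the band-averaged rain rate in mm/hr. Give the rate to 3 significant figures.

R ≈ 2.17 mm/hr

Column moisture flux per unit crosswind length is F = V × PW.
Inflow: F_in = 8.1 × 42.4 = 343.44 mm·m/s
Outflow: F_out = 5.73 × 25.5 = 146.115 mm·m/s
Steady-state rate R = (F_in − F_out)/L = (343.44 − 146.115) / 327000 m = 6.034e-04 mm/s.
R = 6.034e-04 × 3600 = 2.17 mm/hr.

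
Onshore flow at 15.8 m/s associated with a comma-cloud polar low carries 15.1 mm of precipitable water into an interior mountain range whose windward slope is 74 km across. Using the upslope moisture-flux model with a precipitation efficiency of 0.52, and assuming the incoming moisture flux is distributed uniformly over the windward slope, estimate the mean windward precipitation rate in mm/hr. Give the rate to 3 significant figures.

R ≈ 6.04 mm/hr

Incoming column moisture flux per unit ridge length: F = V × PW = 15.8 × 15.1 = 238.58 mm·m/s.
Spread over the 74 km slope with efficiency ε = 0.52: R = ε·F/W = 0.52 × 238.58 / 74000 m = 1.677e-03 mm/s.
R = 1.677e-03 × 3600 = 6.04 mm/hr.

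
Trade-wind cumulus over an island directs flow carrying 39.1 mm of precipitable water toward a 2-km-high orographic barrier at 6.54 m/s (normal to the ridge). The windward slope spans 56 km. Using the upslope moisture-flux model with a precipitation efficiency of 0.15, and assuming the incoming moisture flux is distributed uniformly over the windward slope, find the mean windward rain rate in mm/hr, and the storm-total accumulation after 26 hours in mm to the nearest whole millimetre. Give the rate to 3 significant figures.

Incoming column moisture flux per unit ridge length: F = V × PW = 6.54 × 39.1 = 255.714 mm·m/s.
Spread over the 56 km slope with efficiency ε = 0.15: R = ε·F/W = 0.15 × 255.714 / 56000 m = 6.849e-04 mm/s.
R = 6.849e-04 × 3600 = 2.47 mm/hr.
Over 26 h: total = 2.47 × 26 = 64.22 ≈ 64 mm.

R ≈ 2.47 mm/hr; total ≈ 64 mm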